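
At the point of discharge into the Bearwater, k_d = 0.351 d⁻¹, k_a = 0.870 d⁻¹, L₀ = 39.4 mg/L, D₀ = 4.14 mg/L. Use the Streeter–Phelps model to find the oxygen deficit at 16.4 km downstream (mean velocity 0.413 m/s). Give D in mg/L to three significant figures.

Travel time t = x/v = 16.4 km / (0.413 m/s) = 16400 m / 0.413 m/s = 39710 s = 0.4596 d.
k_d L₀/(k_a−k_d) = 0.351×39.4/(0.870−0.351) = 13.83/0.5190 = 26.65 mg/L.
e^(−k_d t) = e^(−0.351×0.4596) = 0.8510; e^(−k_a t) = e^(−0.870×0.4596) = 0.6704.
D = 26.65 × (0.8510 − 0.6704) + 4.14 × 0.6704 = 4.812 + 2.776 = 7.588 mg/L.

D ≈ 7.59 mg/L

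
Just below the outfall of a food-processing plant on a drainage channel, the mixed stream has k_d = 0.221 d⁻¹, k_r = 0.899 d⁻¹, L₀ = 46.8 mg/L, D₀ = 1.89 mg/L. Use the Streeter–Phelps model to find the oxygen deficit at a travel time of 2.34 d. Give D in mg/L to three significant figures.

k_d L₀/(k_r−k_d) = 0.221×46.8/(0.899−0.221) = 10.34/0.6780 = 15.25 mg/L.
e^(−k_d t) = e^(−0.221×2.340) = 0.5962; e^(−k_r t) = e^(−0.899×2.340) = 0.1220.
D = 15.25 × (0.5962 − 0.1220) + 1.89 × 0.1220 = 7.234 + 0.2306 = 7.465 mg/L.

D ≈ 7.46 mg/L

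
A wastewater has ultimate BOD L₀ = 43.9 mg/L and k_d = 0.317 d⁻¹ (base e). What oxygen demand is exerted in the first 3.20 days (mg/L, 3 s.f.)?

y_t = L₀(1 − e^(−k_d t)) = 43.9 × (1 − e^(−0.317×3.20))
= 43.9 × (1 − 0.3626) = 43.9 × 0.6374 = 27.98 mg/L.

y ≈ 28.0 mg/L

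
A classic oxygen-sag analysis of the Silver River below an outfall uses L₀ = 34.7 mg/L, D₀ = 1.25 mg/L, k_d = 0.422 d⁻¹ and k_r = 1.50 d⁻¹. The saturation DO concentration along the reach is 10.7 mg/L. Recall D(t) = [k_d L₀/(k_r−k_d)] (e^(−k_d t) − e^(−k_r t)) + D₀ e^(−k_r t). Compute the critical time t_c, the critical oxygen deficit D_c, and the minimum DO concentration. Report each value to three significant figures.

t_c = [1/(k_r−k_d)] ln[(k_r/k_d)(1 − D₀(k_r−k_d)/(k_d L₀))]
= [1/(1.50−0.422)] ln[(1.50/0.422)(1 − 1.25×1.078/(0.422×34.7))]
= (1/1.078) ln[3.555 × 0.9080] = 0.9276 × ln(3.227) = 0.9276 × 1.172 = 1.087 d.
L(t_c) = L₀ e^(−k_d t_c) = 34.7 × 0.6321 = 21.93 mg/L, and at the critical point k_r D_c = k_d L, so D_c = (0.422/1.50) × 21.93 = 6.171 mg/L.
Minimum DO = C_s − D_c = 10.7 − 6.171 = 4.529 mg/L.

t_c ≈ 1.09 d; D_c ≈ 6.17 mg/L; min DO ≈ 4.53 mg/L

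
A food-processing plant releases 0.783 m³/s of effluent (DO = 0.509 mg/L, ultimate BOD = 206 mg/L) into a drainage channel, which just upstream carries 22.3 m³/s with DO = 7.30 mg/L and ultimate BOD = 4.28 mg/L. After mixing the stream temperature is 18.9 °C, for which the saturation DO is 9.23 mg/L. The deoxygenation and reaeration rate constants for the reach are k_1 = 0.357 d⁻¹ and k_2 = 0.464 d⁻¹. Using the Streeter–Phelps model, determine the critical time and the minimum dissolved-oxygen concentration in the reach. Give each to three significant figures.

t_c ≈ 1.89 d; minimum DO ≈ 4.87 mg/L

Mixed DO = (22.3×7.30 + 0.783×0.509)/(22.3+0.783) = 163.2/23.08 = 7.070 mg/L.
Mixed L₀ = (22.3×4.28 + 0.783×206)/(23.08) = 256.7/23.08 = 11.12 mg/L.
Initial deficit D₀ = C_s − DO₀ = 9.23 − 7.070 = 2.160 mg/L.
t_c = (1/0.1070) ln[(0.464/0.357)(1 − 2.160×0.1070/(0.357×11.12))] = 9.346 × ln(1.224) = 1.889 d.
D_c = (0.357/0.464) × 11.12 × e^(−0.357×1.889) = 0.7694 × 11.12 × 0.5094 = 4.359 mg/L.
Minimum DO = 9.23 − 4.359 = 4.871 mg/L.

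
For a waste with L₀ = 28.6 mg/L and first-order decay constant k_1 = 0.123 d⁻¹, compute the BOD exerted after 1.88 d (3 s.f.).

y ≈ 5.90 mg/L

y_t = L₀(1 − e^(−k_1 t)) = 28.6 × (1 − e^(−0.123×1.88))
= 28.6 × (1 − 0.7935) = 28.6 × 0.2065 = 5.904 mg/L.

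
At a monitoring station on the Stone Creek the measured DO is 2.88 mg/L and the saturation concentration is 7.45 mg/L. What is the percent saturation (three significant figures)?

38.7 % saturation

% saturation = C/C_s × 100 = 2.88/7.45 × 100 = 38.7 %.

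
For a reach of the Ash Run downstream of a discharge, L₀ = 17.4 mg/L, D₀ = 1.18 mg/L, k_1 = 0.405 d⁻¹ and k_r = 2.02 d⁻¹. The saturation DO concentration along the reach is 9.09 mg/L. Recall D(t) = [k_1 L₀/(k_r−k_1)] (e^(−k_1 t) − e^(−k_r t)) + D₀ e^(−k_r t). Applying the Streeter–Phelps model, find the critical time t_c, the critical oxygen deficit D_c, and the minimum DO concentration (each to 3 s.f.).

t_c ≈ 0.800 d; D_c ≈ 2.52 mg/L; min DO ≈ 6.57 mg/L

With k_r/k_1 = 4.988 and 1 − D₀(k_r−k_1)/(k_1 L₀) = 0.7296,
t_c = ln(4.988 × 0.7296) / (2.02 − 0.405) = ln(3.639) / 1.615 = 1.292/1.615 = 0.7998 d.
L(t_c) = L₀ e^(−k_1 t_c) = 17.4 × 0.7233 = 12.59 mg/L, and at the critical point k_r D_c = k_1 L, so D_c = (0.405/2.02) × 12.59 = 2.523 mg/L.
Minimum DO = C_s − D_c = 9.09 − 2.523 = 6.567 mg/L.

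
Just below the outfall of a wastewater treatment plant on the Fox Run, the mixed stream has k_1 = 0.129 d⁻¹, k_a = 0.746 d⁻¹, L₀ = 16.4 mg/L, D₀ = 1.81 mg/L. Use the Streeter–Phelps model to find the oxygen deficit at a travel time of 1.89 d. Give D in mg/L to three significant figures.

D ≈ 2.29 mg/L

k_1 L₀/(k_a−k_1) = 0.129×16.4/(0.746−0.129) = 2.116/0.6170 = 3.429 mg/L.
e^(−k_1 t) = e^(−0.129×1.890) = 0.7836; e^(−k_a t) = e^(−0.746×1.890) = 0.2442.
D = 3.429 × (0.7836 − 0.2442) + 1.81 × 0.2442 = 1.850 + 0.4419 = 2.292 mg/L.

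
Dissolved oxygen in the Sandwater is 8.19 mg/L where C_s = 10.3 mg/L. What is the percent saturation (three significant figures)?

% saturation = C/C_s × 100 = 8.19/10.3 × 100 = 79.5 %.

79.5 % saturation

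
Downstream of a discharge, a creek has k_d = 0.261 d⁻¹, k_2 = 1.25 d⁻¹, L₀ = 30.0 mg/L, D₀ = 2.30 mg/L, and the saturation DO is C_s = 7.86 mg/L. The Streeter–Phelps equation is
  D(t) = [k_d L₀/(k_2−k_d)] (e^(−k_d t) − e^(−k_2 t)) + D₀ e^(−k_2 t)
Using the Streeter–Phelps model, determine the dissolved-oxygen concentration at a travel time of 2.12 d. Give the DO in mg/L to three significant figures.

DO ≈ 3.70 mg/L

k_d L₀/(k_2−k_d) = 0.261×30.0/(1.25−0.261) = 7.830/0.9890 = 7.917 mg/L.
e^(−k_d t) = e^(−0.261×2.120) = 0.5750; e^(−k_2 t) = e^(−1.25×2.120) = 0.07065.
D = 7.917 × (0.5750 − 0.07065) + 2.30 × 0.07065 = 3.993 + 0.1625 = 4.156 mg/L.
DO = C_s − D = 7.86 − 4.156 = 3.704 mg/L.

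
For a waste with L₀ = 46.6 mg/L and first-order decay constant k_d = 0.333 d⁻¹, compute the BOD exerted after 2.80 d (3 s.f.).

y ≈ 28.3 mg/L

y_t = L₀(1 − e^(−k_d t)) = 46.6 × (1 − e^(−0.333×2.80))
= 46.6 × (1 − 0.3936) = 46.6 × 0.6064 = 28.26 mg/L.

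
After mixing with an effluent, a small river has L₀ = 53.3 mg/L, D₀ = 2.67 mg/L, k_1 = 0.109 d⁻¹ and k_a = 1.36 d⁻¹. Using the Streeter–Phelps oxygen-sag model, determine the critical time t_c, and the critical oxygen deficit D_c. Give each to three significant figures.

t_c = [1/(k_a−k_1)] ln[(k_a/k_1)(1 − D₀(k_a−k_1)/(k_1 L₀))]
= [1/(1.36−0.109)] ln[(1.36/0.109)(1 − 2.67×1.251/(0.109×53.3))]
= (1/1.251) ln[12.48 × 0.4251] = 0.7994 × ln(5.304) = 0.7994 × 1.668 = 1.334 d.
D_c = (k_1/k_a) L₀ e^(−k_1 t_c) = (0.109/1.36) × 53.3 × e^(−0.109×1.334) = 0.08015 × 53.3 × 0.8647 = 3.694 mg/L.

t_c ≈ 1.33 d; D_c ≈ 3.69 mg/L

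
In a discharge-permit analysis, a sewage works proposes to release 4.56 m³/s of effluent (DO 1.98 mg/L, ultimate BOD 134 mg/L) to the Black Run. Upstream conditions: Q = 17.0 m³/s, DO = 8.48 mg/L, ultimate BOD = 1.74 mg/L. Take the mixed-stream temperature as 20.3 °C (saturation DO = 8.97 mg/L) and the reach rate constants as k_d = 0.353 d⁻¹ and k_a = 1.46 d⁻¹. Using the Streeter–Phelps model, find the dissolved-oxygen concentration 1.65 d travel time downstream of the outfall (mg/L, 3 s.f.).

DO ≈ 4.36 mg/L

Mixed DO = (17.0×8.48 + 4.56×1.98)/(17.0+4.56) = 153.2/21.56 = 7.105 mg/L.
Mixed L₀ = (17.0×1.74 + 4.56×134)/(21.56) = 640.6/21.56 = 29.71 mg/L.
Initial deficit D₀ = C_s − DO₀ = 8.97 − 7.105 = 1.865 mg/L.
D(1.65) = [0.353×29.71/(1.46−0.353)](e^(−0.353×1.65) − e^(−1.46×1.65)) + 1.865 e^(−1.46×1.65)
= 9.475 × (0.5585 − 0.08991) + 1.865 × 0.08991 = 4.608 mg/L.
DO = 8.97 − 4.608 = 4.362 mg/L.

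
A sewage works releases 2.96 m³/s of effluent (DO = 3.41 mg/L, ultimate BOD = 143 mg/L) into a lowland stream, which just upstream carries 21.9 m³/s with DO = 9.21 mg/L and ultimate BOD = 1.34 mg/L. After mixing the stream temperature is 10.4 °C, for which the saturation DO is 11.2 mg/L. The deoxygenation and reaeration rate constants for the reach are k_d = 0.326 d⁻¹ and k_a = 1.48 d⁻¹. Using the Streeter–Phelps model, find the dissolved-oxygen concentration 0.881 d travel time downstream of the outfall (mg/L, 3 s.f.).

DO ≈ 8.01 mg/L

Mixed DO = (21.9×9.21 + 2.96×3.41)/(21.9+2.96) = 211.8/24.86 = 8.519 mg/L.
Mixed L₀ = (21.9×1.34 + 2.96×143)/(24.86) = 452.6/24.86 = 18.21 mg/L.
Initial deficit D₀ = C_s − DO₀ = 11.2 − 8.519 = 2.681 mg/L.
D(0.881) = [0.326×18.21/(1.48−0.326)](e^(−0.326×0.881) − e^(−1.48×0.881)) + 2.681 e^(−1.48×0.881)
= 5.143 × (0.7504 − 0.2715) + 2.681 × 0.2715 = 3.191 mg/L.
DO = 11.2 − 3.191 = 8.009 mg/L.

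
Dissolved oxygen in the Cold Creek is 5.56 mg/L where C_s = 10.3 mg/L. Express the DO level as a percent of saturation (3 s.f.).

54.0 % saturation

% saturation = C/C_s × 100 = 5.56/10.3 × 100 = 54.0 %.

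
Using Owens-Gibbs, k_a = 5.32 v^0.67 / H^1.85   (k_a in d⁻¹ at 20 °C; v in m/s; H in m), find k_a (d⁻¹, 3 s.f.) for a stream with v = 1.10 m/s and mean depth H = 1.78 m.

k_a = 5.32 × 1.10^0.67 / 1.78^1.85 = 5.32 × 1.066 / 2.906 = 1.951 d⁻¹.

k_a ≈ 1.95 d⁻¹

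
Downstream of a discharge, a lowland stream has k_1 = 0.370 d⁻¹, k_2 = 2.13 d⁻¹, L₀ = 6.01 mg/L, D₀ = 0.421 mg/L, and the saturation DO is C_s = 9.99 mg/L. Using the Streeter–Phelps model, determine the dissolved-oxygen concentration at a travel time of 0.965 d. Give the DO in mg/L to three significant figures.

DO ≈ 9.21 mg/L

k_1 L₀/(k_2−k_1) = 0.370×6.01/(2.13−0.370) = 2.224/1.760 = 1.263 mg/L.
e^(−k_1 t) = e^(−0.370×0.9650) = 0.6997; e^(−k_2 t) = e^(−2.13×0.9650) = 0.1280.
D = 1.263 × (0.6997 − 0.1280) + 0.421 × 0.1280 = 0.7223 + 0.05390 = 0.7762 mg/L.
DO = C_s − D = 9.99 − 0.7762 = 9.214 mg/L.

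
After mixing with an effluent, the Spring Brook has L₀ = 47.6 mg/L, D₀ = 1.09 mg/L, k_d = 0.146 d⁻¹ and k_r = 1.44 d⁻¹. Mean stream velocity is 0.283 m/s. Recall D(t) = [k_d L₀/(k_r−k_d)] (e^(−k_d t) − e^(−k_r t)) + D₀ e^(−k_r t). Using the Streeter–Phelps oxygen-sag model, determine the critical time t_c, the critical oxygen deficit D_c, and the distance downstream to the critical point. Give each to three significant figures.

At the critical point dD/dt = 0, so k_d L₀ e^(−k_d t) = k_r D. Substituting D(t) from the Streeter–Phelps equation and solving for t gives
t_c = ln[(k_r/k_d)(1 − D₀(k_r−k_d)/(k_d L₀))] / (k_r−k_d).
Here k_r−k_d = 1.294 d⁻¹ and 1 − D₀(k_r−k_d)/(k_d L₀) = 1 − 1.09×1.294/(0.146×47.6) = 0.7970, so
t_c = ln(9.863 × 0.7970) / 1.294 = 2.062 / 1.294 = 1.593 d.
L(t_c) = L₀ e^(−k_d t_c) = 47.6 × 0.7924 = 37.72 mg/L, and at the critical point k_r D_c = k_d L, so D_c = (0.146/1.44) × 37.72 = 3.824 mg/L.
x_c = v t_c = 0.283 m/s × 1.593 d × 86400 s/d = 38960 m ≈ 39.0 km.

t_c ≈ 1.59 d; D_c ≈ 3.82 mg/L; x_c ≈ 39.0 km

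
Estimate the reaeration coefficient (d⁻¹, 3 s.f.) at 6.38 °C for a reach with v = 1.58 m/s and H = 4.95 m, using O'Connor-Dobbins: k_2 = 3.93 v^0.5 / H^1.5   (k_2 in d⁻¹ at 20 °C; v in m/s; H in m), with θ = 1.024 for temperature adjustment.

k_2(20) = 3.93 × 1.58^0.5 / 4.95^1.5 = 3.93 × 1.257 / 11.01 = 0.4486 d⁻¹.
k_2(6.38) = 0.4486 × 1.024^(6.38−20) = 0.4486 × 0.7240 = 0.3247 d⁻¹.

k_2 ≈ 0.325 d⁻¹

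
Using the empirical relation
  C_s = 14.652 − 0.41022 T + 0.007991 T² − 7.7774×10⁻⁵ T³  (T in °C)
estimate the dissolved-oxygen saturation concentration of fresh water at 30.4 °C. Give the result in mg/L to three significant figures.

C_s ≈ 7.38 mg/L

C_s = 14.652 − 0.41022×30.4 + 0.007991×30.4² − 7.7774×10⁻⁵×30.4³ = 7.381 mg/L.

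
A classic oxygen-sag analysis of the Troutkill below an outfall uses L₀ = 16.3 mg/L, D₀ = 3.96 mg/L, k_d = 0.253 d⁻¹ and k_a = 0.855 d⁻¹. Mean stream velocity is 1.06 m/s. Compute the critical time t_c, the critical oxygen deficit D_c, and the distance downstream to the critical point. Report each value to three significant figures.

t_c ≈ 0.589 d; D_c ≈ 4.16 mg/L; x_c ≈ 54.0 km

t_c = [1/(k_a−k_d)] ln[(k_a/k_d)(1 − D₀(k_a−k_d)/(k_d L₀))]
= [1/(0.855−0.253)] ln[(0.855/0.253)(1 − 3.96×0.6020/(0.253×16.3))]
= (1/0.6020) ln[3.379 × 0.4219] = 1.661 × ln(1.426) = 1.661 × 0.3548 = 0.5893 d.
L(t_c) = L₀ e^(−k_d t_c) = 16.3 × 0.8615 = 14.04 mg/L, and at the critical point k_a D_c = k_d L, so D_c = (0.253/0.855) × 14.04 = 4.155 mg/L.
x_c = v t_c = 1.06 m/s × 0.5893 d × 86400 s/d = 53970 m ≈ 54.0 km.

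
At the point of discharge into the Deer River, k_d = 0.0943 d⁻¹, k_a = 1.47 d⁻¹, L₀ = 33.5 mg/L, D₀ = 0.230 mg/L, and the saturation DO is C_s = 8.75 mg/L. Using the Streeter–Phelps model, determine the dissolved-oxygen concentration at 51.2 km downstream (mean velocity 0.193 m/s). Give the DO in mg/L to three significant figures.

Travel time t = x/v = 51.2 km / (0.193 m/s) = 51200 m / 0.193 m/s = 265300 s = 3.070 d.
k_d L₀/(k_a−k_d) = 0.0943×33.5/(1.47−0.0943) = 3.159/1.376 = 2.296 mg/L.
e^(−k_d t) = e^(−0.0943×3.070) = 0.7486; e^(−k_a t) = e^(−1.47×3.070) = 0.01096.
D = 2.296 × (0.7486 − 0.01096) + 0.230 × 0.01096 = 1.694 + 0.002521 = 1.696 mg/L.
DO = C_s − D = 8.75 − 1.696 = 7.054 mg/L.

DO ≈ 7.05 mg/L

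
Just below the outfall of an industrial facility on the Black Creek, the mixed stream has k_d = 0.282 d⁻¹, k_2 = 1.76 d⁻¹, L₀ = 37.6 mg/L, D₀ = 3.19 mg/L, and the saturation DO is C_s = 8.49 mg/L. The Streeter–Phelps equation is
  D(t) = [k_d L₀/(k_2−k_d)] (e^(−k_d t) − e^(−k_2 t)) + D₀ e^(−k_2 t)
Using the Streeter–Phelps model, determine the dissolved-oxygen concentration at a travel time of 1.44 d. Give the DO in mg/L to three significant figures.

k_d L₀/(k_2−k_d) = 0.282×37.6/(1.76−0.282) = 10.60/1.478 = 7.174 mg/L.
e^(−k_d t) = e^(−0.282×1.440) = 0.6663; e^(−k_2 t) = e^(−1.76×1.440) = 0.07931.
D = 7.174 × (0.6663 − 0.07931) + 3.19 × 0.07931 = 4.211 + 0.2530 = 4.464 mg/L.
DO = C_s − D = 8.49 − 4.464 = 4.026 mg/L.

DO ≈ 4.03 mg/L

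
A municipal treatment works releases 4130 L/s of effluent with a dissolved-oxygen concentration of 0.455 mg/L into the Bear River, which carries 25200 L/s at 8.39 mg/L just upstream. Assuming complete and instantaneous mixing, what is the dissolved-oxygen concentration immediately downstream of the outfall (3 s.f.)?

7.27 mg/L

Flow-weighted mixing: C = (Q_r C_r + Q_w C_w)/(Q_r + Q_w)
= (25200×8.39 + 4130×0.455)/(25200 + 4130) = 213300/29330 = 7.273 mg/L.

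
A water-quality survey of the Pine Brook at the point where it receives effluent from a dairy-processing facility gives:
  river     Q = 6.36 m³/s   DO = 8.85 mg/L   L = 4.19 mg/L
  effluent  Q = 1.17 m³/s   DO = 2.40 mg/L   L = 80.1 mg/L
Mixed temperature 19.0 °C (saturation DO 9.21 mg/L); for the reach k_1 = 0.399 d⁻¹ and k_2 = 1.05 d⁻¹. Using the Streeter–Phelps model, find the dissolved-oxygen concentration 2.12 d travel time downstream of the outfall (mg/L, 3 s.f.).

Mixed DO = (6.36×8.85 + 1.17×2.40)/(6.36+1.17) = 59.09/7.530 = 7.848 mg/L.
Mixed L₀ = (6.36×4.19 + 1.17×80.1)/(7.530) = 120.4/7.530 = 15.98 mg/L.
Initial deficit D₀ = C_s − DO₀ = 9.21 − 7.848 = 1.362 mg/L.
D(2.12) = [0.399×15.98/(1.05−0.399)](e^(−0.399×2.12) − e^(−1.05×2.12)) + 1.362 e^(−1.05×2.12)
= 9.797 × (0.4292 − 0.1080) + 1.362 × 0.1080 = 3.294 mg/L.
DO = 9.21 − 3.294 = 5.916 mg/L.

DO ≈ 5.92 mg/L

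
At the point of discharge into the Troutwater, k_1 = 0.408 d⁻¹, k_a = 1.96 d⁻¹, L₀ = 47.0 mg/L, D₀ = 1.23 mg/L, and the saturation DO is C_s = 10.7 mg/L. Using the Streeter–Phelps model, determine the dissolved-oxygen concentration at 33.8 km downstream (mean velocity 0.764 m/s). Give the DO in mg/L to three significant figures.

Travel time t = x/v = 33.8 km / (0.764 m/s) = 33800 m / 0.764 m/s = 44240 s = 0.5120 d.
k_1 L₀/(k_a−k_1) = 0.408×47.0/(1.96−0.408) = 19.18/1.552 = 12.36 mg/L.
e^(−k_1 t) = e^(−0.408×0.5120) = 0.8115; e^(−k_a t) = e^(−1.96×0.5120) = 0.3666.
D = 12.36 × (0.8115 − 0.3666) + 1.23 × 0.3666 = 5.497 + 0.4509 = 5.948 mg/L.
DO = C_s − D = 10.7 − 5.948 = 4.752 mg/L.

DO ≈ 4.75 mg/L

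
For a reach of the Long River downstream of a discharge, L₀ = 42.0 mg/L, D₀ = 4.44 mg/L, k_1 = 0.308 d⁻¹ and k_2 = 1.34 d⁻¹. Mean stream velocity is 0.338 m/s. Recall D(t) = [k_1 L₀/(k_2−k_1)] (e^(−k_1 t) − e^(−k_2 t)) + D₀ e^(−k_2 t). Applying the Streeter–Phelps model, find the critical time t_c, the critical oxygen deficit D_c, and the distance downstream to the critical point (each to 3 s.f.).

t_c ≈ 1.00 d; D_c ≈ 7.09 mg/L; x_c ≈ 29.2 km

With k_2/k_1 = 4.351 and 1 − D₀(k_2−k_1)/(k_1 L₀) = 0.6458,
t_c = ln(4.351 × 0.6458) / (1.34 − 0.308) = ln(2.810) / 1.032 = 1.033/1.032 = 1.001 d.
L(t_c) = L₀ e^(−k_1 t_c) = 42.0 × 0.7347 = 30.86 mg/L, and at the critical point k_2 D_c = k_1 L, so D_c = (0.308/1.34) × 30.86 = 7.092 mg/L.
x_c = v t_c = 0.338 m/s × 1.001 d × 86400 s/d = 29230 m ≈ 29.2 km.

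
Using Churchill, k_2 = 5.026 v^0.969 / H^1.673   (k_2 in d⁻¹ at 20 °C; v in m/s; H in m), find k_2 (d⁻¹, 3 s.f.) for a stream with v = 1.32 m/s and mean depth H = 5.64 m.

k_2 = 5.026 × 1.32^0.969 / 5.64^1.673 = 5.026 × 1.309 / 18.07 = 0.3641 d⁻¹.

k_2 ≈ 0.364 d⁻¹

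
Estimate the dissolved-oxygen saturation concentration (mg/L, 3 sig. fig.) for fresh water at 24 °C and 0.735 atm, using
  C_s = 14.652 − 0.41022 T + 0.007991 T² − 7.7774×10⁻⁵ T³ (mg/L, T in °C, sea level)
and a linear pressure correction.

At sea level: C_s = 14.652 − 0.41022×24 + 0.007991×24² − 7.7774×10⁻⁵×24³ = 8.334 mg/L.
Pressure correction: C_s' = 8.334 × 0.735 = 6.126 mg/L.

C_s ≈ 6.13 mg/L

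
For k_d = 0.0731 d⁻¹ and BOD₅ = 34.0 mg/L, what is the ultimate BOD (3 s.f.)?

L₀ ≈ 111 mg/L

BOD₅ = L₀(1 − e^(−5k_d)) ⇒ L₀ = BOD₅ / (1 − e^(−5×0.0731))
= 34.0 / (1 − 0.6938) = 34.0 / 0.3062 = 111.1 mg/L.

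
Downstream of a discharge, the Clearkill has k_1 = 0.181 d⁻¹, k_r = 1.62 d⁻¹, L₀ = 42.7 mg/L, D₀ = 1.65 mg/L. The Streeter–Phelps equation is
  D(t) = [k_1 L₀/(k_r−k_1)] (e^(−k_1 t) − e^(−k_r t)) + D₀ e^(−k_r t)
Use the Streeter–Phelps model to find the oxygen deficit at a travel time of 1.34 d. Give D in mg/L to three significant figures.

D ≈ 3.79 mg/L

k_1 L₀/(k_r−k_1) = 0.181×42.7/(1.62−0.181) = 7.729/1.439 = 5.371 mg/L.
e^(−k_1 t) = e^(−0.181×1.340) = 0.7846; e^(−k_r t) = e^(−1.62×1.340) = 0.1141.
D = 5.371 × (0.7846 − 0.1141) + 1.65 × 0.1141 = 3.601 + 0.1882 = 3.790 mg/L.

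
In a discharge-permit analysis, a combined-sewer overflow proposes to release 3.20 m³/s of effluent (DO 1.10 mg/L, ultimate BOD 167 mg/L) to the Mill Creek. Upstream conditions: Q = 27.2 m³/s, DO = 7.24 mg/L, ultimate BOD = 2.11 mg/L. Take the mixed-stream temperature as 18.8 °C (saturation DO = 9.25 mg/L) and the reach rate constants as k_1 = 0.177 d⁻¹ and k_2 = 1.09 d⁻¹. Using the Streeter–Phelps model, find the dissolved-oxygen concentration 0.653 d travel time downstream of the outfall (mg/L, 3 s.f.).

Mixed DO = (27.2×7.24 + 3.20×1.10)/(27.2+3.20) = 200.4/30.40 = 6.594 mg/L.
Mixed L₀ = (27.2×2.11 + 3.20×167)/(30.40) = 591.8/30.40 = 19.47 mg/L.
Initial deficit D₀ = C_s − DO₀ = 9.25 − 6.594 = 2.656 mg/L.
D(0.653) = [0.177×19.47/(1.09−0.177)](e^(−0.177×0.653) − e^(−1.09×0.653)) + 2.656 e^(−1.09×0.653)
= 3.774 × (0.8908 − 0.4908) + 2.656 × 0.4908 = 2.814 mg/L.
DO = 9.25 − 2.814 = 6.436 mg/L.

DO ≈ 6.44 mg/L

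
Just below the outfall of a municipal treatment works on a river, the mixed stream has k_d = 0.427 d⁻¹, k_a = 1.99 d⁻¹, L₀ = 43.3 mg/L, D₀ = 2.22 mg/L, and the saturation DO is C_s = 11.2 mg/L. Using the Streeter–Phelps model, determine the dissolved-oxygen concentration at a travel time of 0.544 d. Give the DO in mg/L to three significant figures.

DO ≈ 5.08 mg/L

k_d L₀/(k_a−k_d) = 0.427×43.3/(1.99−0.427) = 18.49/1.563 = 11.83 mg/L.
e^(−k_d t) = e^(−0.427×0.5440) = 0.7927; e^(−k_a t) = e^(−1.99×0.5440) = 0.3387.
D = 11.83 × (0.7927 − 0.3387) + 2.22 × 0.3387 = 5.370 + 0.7520 = 6.122 mg/L.
DO = C_s − D = 11.2 − 6.122 = 5.078 mg/L.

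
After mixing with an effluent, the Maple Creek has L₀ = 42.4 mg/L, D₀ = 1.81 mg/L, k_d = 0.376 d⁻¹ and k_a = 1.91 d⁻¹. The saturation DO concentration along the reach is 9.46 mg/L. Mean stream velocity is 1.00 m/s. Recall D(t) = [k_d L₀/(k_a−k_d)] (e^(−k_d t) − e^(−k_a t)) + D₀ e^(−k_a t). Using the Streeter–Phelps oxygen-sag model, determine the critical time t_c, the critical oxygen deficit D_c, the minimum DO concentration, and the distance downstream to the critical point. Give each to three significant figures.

With k_a/k_d = 5.080 and 1 − D₀(k_a−k_d)/(k_d L₀) = 0.8258,
t_c = ln(5.080 × 0.8258) / (1.91 − 0.376) = ln(4.195) / 1.534 = 1.434/1.534 = 0.9348 d.
L(t_c) = L₀ e^(−k_d t_c) = 42.4 × 0.7037 = 29.83 mg/L, and at the critical point k_a D_c = k_d L, so D_c = (0.376/1.91) × 29.83 = 5.873 mg/L.
Minimum DO = C_s − D_c = 9.46 − 5.873 = 3.587 mg/L.
x_c = v t_c = 1.00 m/s × 0.9348 d × 86400 s/d = 80760 m ≈ 80.8 km.

t_c ≈ 0.935 d; D_c ≈ 5.87 mg/L; min DO ≈ 3.59 mg/L; x_c ≈ 80.8 km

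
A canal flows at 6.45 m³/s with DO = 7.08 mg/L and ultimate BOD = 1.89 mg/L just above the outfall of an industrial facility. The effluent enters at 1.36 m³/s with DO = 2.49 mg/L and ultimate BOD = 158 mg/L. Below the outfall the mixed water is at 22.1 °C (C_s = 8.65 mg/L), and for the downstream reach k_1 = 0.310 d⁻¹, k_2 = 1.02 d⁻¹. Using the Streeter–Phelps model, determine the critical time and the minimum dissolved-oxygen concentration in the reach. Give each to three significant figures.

t_c ≈ 1.39 d; minimum DO ≈ 2.90 mg/L

Mixed DO = (6.45×7.08 + 1.36×2.49)/(6.45+1.36) = 49.05/7.810 = 6.281 mg/L.
Mixed L₀ = (6.45×1.89 + 1.36×158)/(7.810) = 227.1/7.810 = 29.07 mg/L.
Initial deficit D₀ = C_s − DO₀ = 8.65 − 6.281 = 2.369 mg/L.
t_c = (1/0.7100) ln[(1.02/0.310)(1 − 2.369×0.7100/(0.310×29.07))] = 1.408 × ln(2.676) = 1.386 d.
D_c = (0.310/1.02) × 29.07 × e^(−0.310×1.386) = 0.3039 × 29.07 × 0.6506 = 5.749 mg/L.
Minimum DO = 8.65 − 5.749 = 2.901 mg/L.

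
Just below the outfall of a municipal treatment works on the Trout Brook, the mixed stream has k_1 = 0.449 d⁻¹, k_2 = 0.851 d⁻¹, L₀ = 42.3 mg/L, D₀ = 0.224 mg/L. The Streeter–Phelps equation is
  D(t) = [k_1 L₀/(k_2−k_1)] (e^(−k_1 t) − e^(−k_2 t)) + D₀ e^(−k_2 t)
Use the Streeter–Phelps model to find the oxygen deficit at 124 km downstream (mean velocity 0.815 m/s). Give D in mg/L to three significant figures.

Travel time t = x/v = 124 km / (0.815 m/s) = 124000 m / 0.815 m/s = 152100 s = 1.761 d.
k_1 L₀/(k_2−k_1) = 0.449×42.3/(0.851−0.449) = 18.99/0.4020 = 47.25 mg/L.
e^(−k_1 t) = e^(−0.449×1.761) = 0.4535; e^(−k_2 t) = e^(−0.851×1.761) = 0.2234.
D = 47.25 × (0.4535 − 0.2234) + 0.224 × 0.2234 = 10.87 + 0.05005 = 10.92 mg/L.

D ≈ 10.9 mg/L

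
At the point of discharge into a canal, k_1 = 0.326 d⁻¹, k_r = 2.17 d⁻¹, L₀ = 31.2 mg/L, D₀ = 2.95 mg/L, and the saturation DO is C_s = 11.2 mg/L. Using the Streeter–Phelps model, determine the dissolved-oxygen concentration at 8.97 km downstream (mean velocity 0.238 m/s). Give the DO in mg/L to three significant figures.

Travel time t = x/v = 8.97 km / (0.238 m/s) = 8970 m / 0.238 m/s = 37690 s = 0.4362 d.
k_1 L₀/(k_r−k_1) = 0.326×31.2/(2.17−0.326) = 10.17/1.844 = 5.516 mg/L.
e^(−k_1 t) = e^(−0.326×0.4362) = 0.8674; e^(−k_r t) = e^(−2.17×0.4362) = 0.3881.
D = 5.516 × (0.8674 − 0.3881) + 2.95 × 0.3881 = 2.644 + 1.145 = 3.789 mg/L.
DO = C_s − D = 11.2 − 3.789 = 7.411 mg/L.

DO ≈ 7.41 mg/L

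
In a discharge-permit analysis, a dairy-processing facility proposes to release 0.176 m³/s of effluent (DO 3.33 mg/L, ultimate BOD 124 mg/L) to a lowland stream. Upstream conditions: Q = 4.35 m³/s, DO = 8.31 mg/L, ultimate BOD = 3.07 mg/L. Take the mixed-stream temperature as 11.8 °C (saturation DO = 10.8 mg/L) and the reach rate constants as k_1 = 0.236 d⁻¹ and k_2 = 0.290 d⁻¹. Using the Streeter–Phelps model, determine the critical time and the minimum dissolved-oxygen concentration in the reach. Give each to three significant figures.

Mixed DO = (4.35×8.31 + 0.176×3.33)/(4.35+0.176) = 36.73/4.526 = 8.116 mg/L.
Mixed L₀ = (4.35×3.07 + 0.176×124)/(4.526) = 35.18/4.526 = 7.773 mg/L.
Initial deficit D₀ = C_s − DO₀ = 10.8 − 8.116 = 2.684 mg/L.
t_c = (1/0.05400) ln[(0.290/0.236)(1 − 2.684×0.05400/(0.236×7.773))] = 18.52 × ln(1.132) = 2.292 d.
D_c = (0.236/0.290) × 7.773 × e^(−0.236×2.292) = 0.8138 × 7.773 × 0.5823 = 3.683 mg/L.
Minimum DO = 10.8 − 3.683 = 7.117 mg/L.

t_c ≈ 2.29 d; minimum DO ≈ 7.12 mg/L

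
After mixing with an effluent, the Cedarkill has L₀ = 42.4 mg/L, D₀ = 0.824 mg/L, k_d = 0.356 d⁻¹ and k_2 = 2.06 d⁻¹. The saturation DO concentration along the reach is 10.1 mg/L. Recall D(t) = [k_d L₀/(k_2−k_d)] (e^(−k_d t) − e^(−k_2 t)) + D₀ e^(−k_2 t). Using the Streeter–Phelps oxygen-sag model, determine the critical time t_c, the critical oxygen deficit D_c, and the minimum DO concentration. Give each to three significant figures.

t_c ≈ 0.973 d; D_c ≈ 5.18 mg/L; min DO ≈ 4.92 mg/L

At the critical point dD/dt = 0, so k_d L₀ e^(−k_d t) = k_2 D. Substituting D(t) from the Streeter–Phelps equation and solving for t gives
t_c = ln[(k_2/k_d)(1 − D₀(k_2−k_d)/(k_d L₀))] / (k_2−k_d).
Here k_2−k_d = 1.704 d⁻¹ and 1 − D₀(k_2−k_d)/(k_d L₀) = 1 − 0.824×1.704/(0.356×42.4) = 0.9070, so
t_c = ln(5.787 × 0.9070) / 1.704 = 1.658 / 1.704 = 0.9729 d.
D_c = (k_d/k_2) L₀ e^(−k_d t_c) = (0.356/2.06) × 42.4 × e^(−0.356×0.9729) = 0.1728 × 42.4 × 0.7073 = 5.182 mg/L.
Minimum DO = C_s − D_c = 10.1 − 5.182 = 4.918 mg/L.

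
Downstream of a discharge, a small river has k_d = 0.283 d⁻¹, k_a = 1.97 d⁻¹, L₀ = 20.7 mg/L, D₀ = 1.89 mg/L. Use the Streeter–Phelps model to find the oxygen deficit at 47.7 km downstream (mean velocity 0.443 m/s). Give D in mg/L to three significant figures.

D ≈ 2.30 mg/L

Travel time t = x/v = 47.7 km / (0.443 m/s) = 47700 m / 0.443 m/s = 107700 s = 1.246 d.
k_d L₀/(k_a−k_d) = 0.283×20.7/(1.97−0.283) = 5.858/1.687 = 3.472 mg/L.
e^(−k_d t) = e^(−0.283×1.246) = 0.7028; e^(−k_a t) = e^(−1.97×1.246) = 0.08586.
D = 3.472 × (0.7028 − 0.08586) + 1.89 × 0.08586 = 2.142 + 0.1623 = 2.305 mg/L.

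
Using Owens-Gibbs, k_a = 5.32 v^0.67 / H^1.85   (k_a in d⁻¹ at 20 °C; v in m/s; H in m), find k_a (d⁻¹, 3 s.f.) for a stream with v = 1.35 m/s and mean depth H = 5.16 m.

k_a = 5.32 × 1.35^0.67 / 5.16^1.85 = 5.32 × 1.223 / 20.82 = 0.3125 d⁻¹.

k_a ≈ 0.312 d⁻¹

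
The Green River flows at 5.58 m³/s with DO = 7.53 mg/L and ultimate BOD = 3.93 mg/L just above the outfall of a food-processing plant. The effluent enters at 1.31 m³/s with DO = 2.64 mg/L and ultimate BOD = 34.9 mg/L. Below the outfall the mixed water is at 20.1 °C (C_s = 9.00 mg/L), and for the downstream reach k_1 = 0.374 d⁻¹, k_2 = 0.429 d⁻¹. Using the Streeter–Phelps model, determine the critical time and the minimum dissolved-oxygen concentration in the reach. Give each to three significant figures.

t_c ≈ 1.83 d; minimum DO ≈ 4.68 mg/L

Mixed DO = (5.58×7.53 + 1.31×2.64)/(5.58+1.31) = 45.48/6.890 = 6.600 mg/L.
Mixed L₀ = (5.58×3.93 + 1.31×34.9)/(6.890) = 67.65/6.890 = 9.818 mg/L.
Initial deficit D₀ = C_s − DO₀ = 9.00 − 6.600 = 2.400 mg/L.
t_c = (1/0.05500) ln[(0.429/0.374)(1 − 2.400×0.05500/(0.374×9.818))] = 18.18 × ln(1.106) = 1.829 d.
D_c = (0.374/0.429) × 9.818 × e^(−0.374×1.829) = 0.8718 × 9.818 × 0.5046 = 4.319 mg/L.
Minimum DO = 9.00 − 4.319 = 4.681 mg/L.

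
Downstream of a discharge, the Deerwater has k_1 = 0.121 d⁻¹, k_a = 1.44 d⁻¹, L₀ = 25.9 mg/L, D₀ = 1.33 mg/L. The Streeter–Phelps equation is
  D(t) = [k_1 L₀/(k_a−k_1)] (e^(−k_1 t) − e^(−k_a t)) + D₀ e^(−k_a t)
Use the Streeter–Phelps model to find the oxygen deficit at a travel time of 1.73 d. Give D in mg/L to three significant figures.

k_1 L₀/(k_a−k_1) = 0.121×25.9/(1.44−0.121) = 3.134/1.319 = 2.376 mg/L.
e^(−k_1 t) = e^(−0.121×1.730) = 0.8111; e^(−k_a t) = e^(−1.44×1.730) = 0.08281.
D = 2.376 × (0.8111 − 0.08281) + 1.33 × 0.08281 = 1.730 + 0.1101 = 1.841 mg/L.

D ≈ 1.84 mg/L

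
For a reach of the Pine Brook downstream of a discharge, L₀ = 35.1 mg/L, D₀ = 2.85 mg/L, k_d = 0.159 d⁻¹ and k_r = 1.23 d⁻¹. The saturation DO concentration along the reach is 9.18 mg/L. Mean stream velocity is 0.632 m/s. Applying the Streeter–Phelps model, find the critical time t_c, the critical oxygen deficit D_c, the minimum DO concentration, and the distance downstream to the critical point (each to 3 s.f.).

At the critical point dD/dt = 0, so k_d L₀ e^(−k_d t) = k_r D. Substituting D(t) from the Streeter–Phelps equation and solving for t gives
t_c = ln[(k_r/k_d)(1 − D₀(k_r−k_d)/(k_d L₀))] / (k_r−k_d).
Here k_r−k_d = 1.071 d⁻¹ and 1 − D₀(k_r−k_d)/(k_d L₀) = 1 − 2.85×1.071/(0.159×35.1) = 0.4531, so
t_c = ln(7.736 × 0.4531) / 1.071 = 1.254 / 1.071 = 1.171 d.
D_c = (k_d/k_r) L₀ e^(−k_d t_c) = (0.159/1.23) × 35.1 × e^(−0.159×1.171) = 0.1293 × 35.1 × 0.8301 = 3.766 mg/L.
Minimum DO = C_s − D_c = 9.18 − 3.766 = 5.414 mg/L.
x_c = v t_c = 0.632 m/s × 1.171 d × 86400 s/d = 63940 m ≈ 63.9 km.

t_c ≈ 1.17 d; D_c ≈ 3.77 mg/L; min DO ≈ 5.41 mg/L; x_c ≈ 63.9 km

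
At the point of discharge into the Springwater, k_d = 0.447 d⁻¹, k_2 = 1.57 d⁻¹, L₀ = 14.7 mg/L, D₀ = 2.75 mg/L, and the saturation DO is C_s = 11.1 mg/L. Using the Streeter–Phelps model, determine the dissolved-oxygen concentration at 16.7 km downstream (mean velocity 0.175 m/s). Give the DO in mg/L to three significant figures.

DO ≈ 8.08 mg/L

Travel time t = x/v = 16.7 km / (0.175 m/s) = 16700 m / 0.175 m/s = 95430 s = 1.104 d.
k_d L₀/(k_2−k_d) = 0.447×14.7/(1.57−0.447) = 6.571/1.123 = 5.851 mg/L.
e^(−k_d t) = e^(−0.447×1.104) = 0.6104; e^(−k_2 t) = e^(−1.57×1.104) = 0.1766.
D = 5.851 × (0.6104 − 0.1766) + 2.75 × 0.1766 = 2.538 + 0.4856 = 3.024 mg/L.
DO = C_s − D = 11.1 − 3.024 = 8.076 mg/L.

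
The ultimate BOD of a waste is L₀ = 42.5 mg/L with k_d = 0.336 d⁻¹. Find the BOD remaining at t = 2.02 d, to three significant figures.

L ≈ 21.6 mg/L

L_t = L₀ e^(−k_d t) = 42.5 × e^(−0.336×2.02) = 42.5 × 0.5073 = 21.56 mg/L.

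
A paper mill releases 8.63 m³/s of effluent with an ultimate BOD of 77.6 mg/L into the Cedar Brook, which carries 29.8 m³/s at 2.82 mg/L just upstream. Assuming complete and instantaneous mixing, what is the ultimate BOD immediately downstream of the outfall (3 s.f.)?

19.6 mg/L

Flow-weighted mixing: C = (Q_r C_r + Q_w C_w)/(Q_r + Q_w)
= (29.8×2.82 + 8.63×77.6)/(29.8 + 8.63) = 753.7/38.43 = 19.61 mg/L.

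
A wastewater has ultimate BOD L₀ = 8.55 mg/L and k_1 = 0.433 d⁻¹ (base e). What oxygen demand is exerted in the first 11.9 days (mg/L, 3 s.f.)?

y ≈ 8.50 mg/L

y_t = L₀(1 − e^(−k_1 t)) = 8.55 × (1 − e^(−0.433×11.9))
= 8.55 × (1 − 0.005784) = 8.55 × 0.9942 = 8.501 mg/L.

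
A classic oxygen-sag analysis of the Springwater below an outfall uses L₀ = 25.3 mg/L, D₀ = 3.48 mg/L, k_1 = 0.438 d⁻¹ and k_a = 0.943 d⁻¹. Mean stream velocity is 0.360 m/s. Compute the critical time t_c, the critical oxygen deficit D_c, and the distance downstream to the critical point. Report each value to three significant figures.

t_c ≈ 1.18 d; D_c ≈ 7.02 mg/L; x_c ≈ 36.6 km

At the critical point dD/dt = 0, so k_1 L₀ e^(−k_1 t) = k_a D. Substituting D(t) from the Streeter–Phelps equation and solving for t gives
t_c = ln[(k_a/k_1)(1 − D₀(k_a−k_1)/(k_1 L₀))] / (k_a−k_1).
Here k_a−k_1 = 0.5050 d⁻¹ and 1 − D₀(k_a−k_1)/(k_1 L₀) = 1 − 3.48×0.5050/(0.438×25.3) = 0.8414, so
t_c = ln(2.153 × 0.8414) / 0.5050 = 0.5942 / 0.5050 = 1.177 d.
L(t_c) = L₀ e^(−k_1 t_c) = 25.3 × 0.5973 = 15.11 mg/L, and at the critical point k_a D_c = k_1 L, so D_c = (0.438/0.943) × 15.11 = 7.019 mg/L.
x_c = v t_c = 0.360 m/s × 1.177 d × 86400 s/d = 36600 m ≈ 36.6 km.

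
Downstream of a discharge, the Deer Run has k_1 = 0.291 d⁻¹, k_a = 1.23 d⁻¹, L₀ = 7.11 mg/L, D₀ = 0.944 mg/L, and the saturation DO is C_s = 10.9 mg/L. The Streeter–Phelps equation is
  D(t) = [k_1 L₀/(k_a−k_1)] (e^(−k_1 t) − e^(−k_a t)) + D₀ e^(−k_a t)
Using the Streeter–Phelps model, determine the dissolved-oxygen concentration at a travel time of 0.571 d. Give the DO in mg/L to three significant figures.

DO ≈ 9.66 mg/L

k_1 L₀/(k_a−k_1) = 0.291×7.11/(1.23−0.291) = 2.069/0.9390 = 2.203 mg/L.
e^(−k_1 t) = e^(−0.291×0.5710) = 0.8469; e^(−k_a t) = e^(−1.23×0.5710) = 0.4954.
D = 2.203 × (0.8469 − 0.4954) + 0.944 × 0.4954 = 0.7745 + 0.4677 = 1.242 mg/L.
DO = C_s − D = 10.9 − 1.242 = 9.658 mg/L.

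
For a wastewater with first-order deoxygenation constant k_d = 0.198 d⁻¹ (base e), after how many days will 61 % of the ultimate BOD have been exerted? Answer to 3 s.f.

t ≈ 4.76 d

y/L₀ = 1 − e^(−k_d t) = 0.61 ⇒ e^(−k_d t) = 0.390
t = −ln(0.390) / 0.198 = 0.9416 / 0.198 = 4.756 d.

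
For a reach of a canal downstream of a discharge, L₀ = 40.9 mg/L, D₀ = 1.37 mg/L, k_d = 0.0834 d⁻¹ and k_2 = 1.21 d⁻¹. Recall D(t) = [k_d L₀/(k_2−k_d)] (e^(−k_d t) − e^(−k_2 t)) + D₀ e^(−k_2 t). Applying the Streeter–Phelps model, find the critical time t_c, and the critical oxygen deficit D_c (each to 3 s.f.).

t_c ≈ 1.84 d; D_c ≈ 2.42 mg/L

At the critical point dD/dt = 0, so k_d L₀ e^(−k_d t) = k_2 D. Substituting D(t) from the Streeter–Phelps equation and solving for t gives
t_c = ln[(k_2/k_d)(1 − D₀(k_2−k_d)/(k_d L₀))] / (k_2−k_d).
Here k_2−k_d = 1.127 d⁻¹ and 1 − D₀(k_2−k_d)/(k_d L₀) = 1 − 1.37×1.127/(0.0834×40.9) = 0.5475, so
t_c = ln(14.51 × 0.5475) / 1.127 = 2.072 / 1.127 = 1.839 d.
D_c = (k_d/k_2) L₀ e^(−k_d t_c) = (0.0834/1.21) × 40.9 × e^(−0.0834×1.839) = 0.06893 × 40.9 × 0.8578 = 2.418 mg/L.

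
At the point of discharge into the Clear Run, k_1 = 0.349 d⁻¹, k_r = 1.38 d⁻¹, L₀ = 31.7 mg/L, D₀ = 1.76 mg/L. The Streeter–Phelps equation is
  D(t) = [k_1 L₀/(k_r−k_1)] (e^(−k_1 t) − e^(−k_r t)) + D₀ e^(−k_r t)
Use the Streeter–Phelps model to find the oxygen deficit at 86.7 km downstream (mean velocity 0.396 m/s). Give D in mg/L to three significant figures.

Travel time t = x/v = 86.7 km / (0.396 m/s) = 86700 m / 0.396 m/s = 218900 s = 2.534 d.
k_1 L₀/(k_r−k_1) = 0.349×31.7/(1.38−0.349) = 11.06/1.031 = 10.73 mg/L.
e^(−k_1 t) = e^(−0.349×2.534) = 0.4130; e^(−k_r t) = e^(−1.38×2.534) = 0.03029.
D = 10.73 × (0.4130 − 0.03029) + 1.76 × 0.03029 = 4.106 + 0.05331 = 4.160 mg/L.

D ≈ 4.16 mg/L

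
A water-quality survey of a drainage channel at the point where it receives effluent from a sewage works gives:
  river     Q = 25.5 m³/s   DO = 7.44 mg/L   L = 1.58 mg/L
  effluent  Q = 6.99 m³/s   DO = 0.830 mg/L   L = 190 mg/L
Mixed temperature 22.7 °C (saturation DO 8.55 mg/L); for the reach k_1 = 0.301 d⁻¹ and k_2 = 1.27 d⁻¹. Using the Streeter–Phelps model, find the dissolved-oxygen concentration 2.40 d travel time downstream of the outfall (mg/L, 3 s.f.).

Mixed DO = (25.5×7.44 + 6.99×0.830)/(25.5+6.99) = 195.5/32.49 = 6.018 mg/L.
Mixed L₀ = (25.5×1.58 + 6.99×190)/(32.49) = 1368/32.49 = 42.12 mg/L.
Initial deficit D₀ = C_s − DO₀ = 8.55 − 6.018 = 2.532 mg/L.
D(2.40) = [0.301×42.12/(1.27−0.301)](e^(−0.301×2.40) − e^(−1.27×2.40)) + 2.532 e^(−1.27×2.40)
= 13.08 × (0.4856 − 0.04745) + 2.532 × 0.04745 = 5.852 mg/L.
DO = 8.55 − 5.852 = 2.698 mg/L.

DO ≈ 2.70 mg/L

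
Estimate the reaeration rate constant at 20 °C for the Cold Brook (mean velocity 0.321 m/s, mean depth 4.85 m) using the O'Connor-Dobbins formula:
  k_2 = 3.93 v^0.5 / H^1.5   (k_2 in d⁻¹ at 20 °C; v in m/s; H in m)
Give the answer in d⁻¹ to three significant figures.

k_2 = 3.93 × 0.321^0.5 / 4.85^1.5 = 3.93 × 0.5666 / 10.68 = 0.2085 d⁻¹.

k_2 ≈ 0.208 d⁻¹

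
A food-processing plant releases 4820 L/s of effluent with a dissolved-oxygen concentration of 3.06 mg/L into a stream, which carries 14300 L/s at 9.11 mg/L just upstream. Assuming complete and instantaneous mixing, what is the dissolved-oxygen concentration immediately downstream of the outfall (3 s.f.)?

7.58 mg/L

Flow-weighted mixing: C = (Q_r C_r + Q_w C_w)/(Q_r + Q_w)
= (14300×9.11 + 4820×3.06)/(14300 + 4820) = 145000/19120 = 7.585 mg/L.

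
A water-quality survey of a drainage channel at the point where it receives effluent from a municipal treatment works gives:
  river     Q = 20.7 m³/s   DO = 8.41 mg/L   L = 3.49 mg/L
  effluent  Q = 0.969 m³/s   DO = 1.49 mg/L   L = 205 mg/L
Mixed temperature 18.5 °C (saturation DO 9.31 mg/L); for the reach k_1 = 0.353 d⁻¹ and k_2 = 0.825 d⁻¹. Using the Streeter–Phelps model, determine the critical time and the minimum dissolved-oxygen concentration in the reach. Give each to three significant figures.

Mixed DO = (20.7×8.41 + 0.969×1.49)/(20.7+0.969) = 175.5/21.67 = 8.101 mg/L.
Mixed L₀ = (20.7×3.49 + 0.969×205)/(21.67) = 270.9/21.67 = 12.50 mg/L.
Initial deficit D₀ = C_s − DO₀ = 9.31 − 8.101 = 1.209 mg/L.
t_c = (1/0.4720) ln[(0.825/0.353)(1 − 1.209×0.4720/(0.353×12.50))] = 2.119 × ln(2.035) = 1.505 d.
D_c = (0.353/0.825) × 12.50 × e^(−0.353×1.505) = 0.4279 × 12.50 × 0.5878 = 3.144 mg/L.
Minimum DO = 9.31 − 3.144 = 6.166 mg/L.

t_c ≈ 1.51 d; minimum DO ≈ 6.17 mg/L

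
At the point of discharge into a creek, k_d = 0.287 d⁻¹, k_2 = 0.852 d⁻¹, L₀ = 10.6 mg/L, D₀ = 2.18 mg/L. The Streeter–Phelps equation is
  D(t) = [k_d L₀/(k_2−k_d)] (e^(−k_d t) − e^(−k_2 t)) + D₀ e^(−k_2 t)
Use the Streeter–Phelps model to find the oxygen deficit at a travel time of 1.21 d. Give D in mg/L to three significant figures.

D ≈ 2.66 mg/L

k_d L₀/(k_2−k_d) = 0.287×10.6/(0.852−0.287) = 3.042/0.5650 = 5.384 mg/L.
e^(−k_d t) = e^(−0.287×1.210) = 0.7066; e^(−k_2 t) = e^(−0.852×1.210) = 0.3567.
D = 5.384 × (0.7066 − 0.3567) + 2.18 × 0.3567 = 1.884 + 0.7776 = 2.662 mg/L.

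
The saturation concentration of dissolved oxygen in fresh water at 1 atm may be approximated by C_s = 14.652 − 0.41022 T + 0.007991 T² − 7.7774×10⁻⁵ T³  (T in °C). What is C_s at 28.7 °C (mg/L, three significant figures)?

C_s = 14.652 − 0.41022×28.7 + 0.007991×28.7² − 7.7774×10⁻⁵×28.7³ = 7.622 mg/L.

C_s ≈ 7.62 mg/L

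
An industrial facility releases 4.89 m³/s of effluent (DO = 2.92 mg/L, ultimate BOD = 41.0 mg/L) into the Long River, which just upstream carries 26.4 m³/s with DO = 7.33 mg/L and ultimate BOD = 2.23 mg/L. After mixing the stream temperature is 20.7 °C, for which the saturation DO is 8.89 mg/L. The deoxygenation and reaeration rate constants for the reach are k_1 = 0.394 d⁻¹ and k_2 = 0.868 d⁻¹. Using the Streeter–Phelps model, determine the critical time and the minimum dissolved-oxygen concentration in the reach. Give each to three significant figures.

t_c ≈ 0.833 d; minimum DO ≈ 6.18 mg/L

Mixed DO = (26.4×7.33 + 4.89×2.92)/(26.4+4.89) = 207.8/31.29 = 6.641 mg/L.
Mixed L₀ = (26.4×2.23 + 4.89×41.0)/(31.29) = 259.4/31.29 = 8.289 mg/L.
Initial deficit D₀ = C_s − DO₀ = 8.89 − 6.641 = 2.249 mg/L.
t_c = (1/0.4740) ln[(0.868/0.394)(1 − 2.249×0.4740/(0.394×8.289))] = 2.110 × ln(1.484) = 0.8326 d.
D_c = (0.394/0.868) × 8.289 × e^(−0.394×0.8326) = 0.4539 × 8.289 × 0.7203 = 2.710 mg/L.
Minimum DO = 8.89 − 2.710 = 6.180 mg/L.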